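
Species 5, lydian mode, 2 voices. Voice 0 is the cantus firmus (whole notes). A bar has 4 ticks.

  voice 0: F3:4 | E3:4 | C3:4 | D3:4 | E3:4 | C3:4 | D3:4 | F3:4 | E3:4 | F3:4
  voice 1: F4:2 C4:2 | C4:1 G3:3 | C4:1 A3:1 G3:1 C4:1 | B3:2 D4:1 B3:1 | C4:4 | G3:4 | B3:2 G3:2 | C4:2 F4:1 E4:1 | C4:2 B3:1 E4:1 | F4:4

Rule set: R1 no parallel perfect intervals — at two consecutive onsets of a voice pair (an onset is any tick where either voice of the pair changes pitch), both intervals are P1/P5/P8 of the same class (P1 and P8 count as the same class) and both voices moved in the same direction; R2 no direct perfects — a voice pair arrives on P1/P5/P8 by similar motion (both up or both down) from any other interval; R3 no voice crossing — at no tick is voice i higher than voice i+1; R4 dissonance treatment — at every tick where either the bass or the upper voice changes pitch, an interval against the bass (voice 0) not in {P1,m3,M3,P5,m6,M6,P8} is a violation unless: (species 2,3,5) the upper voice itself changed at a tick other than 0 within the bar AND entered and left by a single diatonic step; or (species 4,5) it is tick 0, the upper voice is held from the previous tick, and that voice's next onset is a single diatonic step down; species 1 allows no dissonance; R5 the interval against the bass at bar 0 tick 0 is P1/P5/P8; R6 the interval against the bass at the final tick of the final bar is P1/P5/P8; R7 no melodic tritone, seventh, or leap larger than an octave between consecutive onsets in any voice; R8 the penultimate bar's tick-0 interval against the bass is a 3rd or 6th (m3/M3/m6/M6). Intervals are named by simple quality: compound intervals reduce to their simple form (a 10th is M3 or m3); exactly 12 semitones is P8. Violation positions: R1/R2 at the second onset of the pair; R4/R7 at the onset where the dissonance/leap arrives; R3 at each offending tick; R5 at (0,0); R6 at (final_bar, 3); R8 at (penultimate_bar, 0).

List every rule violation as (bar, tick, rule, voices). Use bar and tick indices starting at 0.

(5, 0, R2, (0, 1))
(6, 2, R4, (0, 1))
(7, 0, R2, (0, 1))
(7, 3, R4, (0, 1))
(9, 0, R1, (0, 1))

bar 0: v0=F3 v1=F4 downbeat P8
bar 1: v0=E3 v1=C4 downbeat m6
bar 2: v0=C3 v1=C4 downbeat P8
bar 3: v0=D3 v1=B3 downbeat M6
bar 4: v0=E3 v1=C4 downbeat m6
bar 5: v0=C3 v1=G3 downbeat P5
bar 6: v0=D3 v1=B3 downbeat M6
bar 7: v0=F3 v1=C4 downbeat P5
bar 8: v0=E3 v1=C4 downbeat m6
bar 9: v0=F3 v1=F4 downbeat P8
  -> R2 @ bar 5 tick 0 v(0, 1): E3/C4 m6 -> C3/G3 P5 similar
  -> R4 @ bar 6 tick 2 v(0, 1): D3/G3 P4 untreated
  -> R2 @ bar 7 tick 0 v(0, 1): D3/G3 P4 -> F3/C4 P5 similar
  -> R4 @ bar 7 tick 3 v(0, 1): F3/E4 M7 untreated
  -> R1 @ bar 9 tick 0 v(0, 1): E3/E4 P8 -> F3/F4 P8 similar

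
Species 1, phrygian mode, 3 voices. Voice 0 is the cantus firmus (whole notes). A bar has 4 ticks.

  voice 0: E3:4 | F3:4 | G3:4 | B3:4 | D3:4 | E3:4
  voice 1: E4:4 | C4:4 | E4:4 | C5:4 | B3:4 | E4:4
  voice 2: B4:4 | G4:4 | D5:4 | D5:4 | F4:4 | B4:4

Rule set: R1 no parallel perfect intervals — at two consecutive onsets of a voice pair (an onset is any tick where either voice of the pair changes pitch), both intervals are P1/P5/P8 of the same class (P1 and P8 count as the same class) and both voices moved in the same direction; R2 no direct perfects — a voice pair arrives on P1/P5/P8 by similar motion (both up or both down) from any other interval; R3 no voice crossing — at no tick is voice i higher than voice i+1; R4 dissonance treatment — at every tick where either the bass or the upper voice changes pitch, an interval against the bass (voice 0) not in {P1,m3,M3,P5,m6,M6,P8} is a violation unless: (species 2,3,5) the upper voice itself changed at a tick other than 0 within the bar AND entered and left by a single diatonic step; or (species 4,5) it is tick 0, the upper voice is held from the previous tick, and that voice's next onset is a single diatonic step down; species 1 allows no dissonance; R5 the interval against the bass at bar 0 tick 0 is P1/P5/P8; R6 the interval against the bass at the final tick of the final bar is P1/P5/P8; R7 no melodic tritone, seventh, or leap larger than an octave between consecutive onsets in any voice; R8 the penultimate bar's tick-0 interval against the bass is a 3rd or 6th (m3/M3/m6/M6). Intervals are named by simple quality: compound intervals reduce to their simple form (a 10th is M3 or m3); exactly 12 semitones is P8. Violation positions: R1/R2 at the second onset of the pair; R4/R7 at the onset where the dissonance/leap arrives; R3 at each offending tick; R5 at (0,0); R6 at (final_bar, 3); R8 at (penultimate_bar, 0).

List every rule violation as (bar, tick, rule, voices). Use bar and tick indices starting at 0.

(1, 0, R1, (1, 2))
(1, 0, R4, (0, 2))
(2, 0, R2, (0, 2))
(3, 0, R4, (0, 1))
(4, 0, R7, (1,))
(5, 0, R2, (0, 1))
(5, 0, R2, (0, 2))
(5, 0, R2, (1, 2))
(5, 0, R7, (2,))

bar 0: v0=E3 v1=E4 v2=B4 downbeat P5
bar 1: v0=F3 v1=C4 v2=G4 downbeat M2
bar 2: v0=G3 v1=E4 v2=D5 downbeat P5
bar 3: v0=B3 v1=C5 v2=D5 downbeat m3
bar 4: v0=D3 v1=B3 v2=F4 downbeat m3
bar 5: v0=E3 v1=E4 v2=B4 downbeat P5
  -> R1 @ bar 1 tick 0 v(1, 2): E4/B4 P5 -> C4/G4 P5 similar
  -> R4 @ bar 1 tick 0 v(0, 2): F3/G4 M2 untreated
  -> R2 @ bar 2 tick 0 v(0, 2): F3/G4 M2 -> G3/D5 P5 similar
  -> R4 @ bar 3 tick 0 v(0, 1): B3/C5 m2 untreated
  -> R7 @ bar 4 tick 0 v(1,): C5->B3 leap 13st
  -> R2 @ bar 5 tick 0 v(0, 1): D3/B3 M6 -> E3/E4 P8 similar
  -> R2 @ bar 5 tick 0 v(0, 2): D3/F4 m3 -> E3/B4 P5 similar
  -> R2 @ bar 5 tick 0 v(1, 2): B3/F4 TT -> E4/B4 P5 similar
  -> R7 @ bar 5 tick 0 v(2,): F4->B4 leap 6st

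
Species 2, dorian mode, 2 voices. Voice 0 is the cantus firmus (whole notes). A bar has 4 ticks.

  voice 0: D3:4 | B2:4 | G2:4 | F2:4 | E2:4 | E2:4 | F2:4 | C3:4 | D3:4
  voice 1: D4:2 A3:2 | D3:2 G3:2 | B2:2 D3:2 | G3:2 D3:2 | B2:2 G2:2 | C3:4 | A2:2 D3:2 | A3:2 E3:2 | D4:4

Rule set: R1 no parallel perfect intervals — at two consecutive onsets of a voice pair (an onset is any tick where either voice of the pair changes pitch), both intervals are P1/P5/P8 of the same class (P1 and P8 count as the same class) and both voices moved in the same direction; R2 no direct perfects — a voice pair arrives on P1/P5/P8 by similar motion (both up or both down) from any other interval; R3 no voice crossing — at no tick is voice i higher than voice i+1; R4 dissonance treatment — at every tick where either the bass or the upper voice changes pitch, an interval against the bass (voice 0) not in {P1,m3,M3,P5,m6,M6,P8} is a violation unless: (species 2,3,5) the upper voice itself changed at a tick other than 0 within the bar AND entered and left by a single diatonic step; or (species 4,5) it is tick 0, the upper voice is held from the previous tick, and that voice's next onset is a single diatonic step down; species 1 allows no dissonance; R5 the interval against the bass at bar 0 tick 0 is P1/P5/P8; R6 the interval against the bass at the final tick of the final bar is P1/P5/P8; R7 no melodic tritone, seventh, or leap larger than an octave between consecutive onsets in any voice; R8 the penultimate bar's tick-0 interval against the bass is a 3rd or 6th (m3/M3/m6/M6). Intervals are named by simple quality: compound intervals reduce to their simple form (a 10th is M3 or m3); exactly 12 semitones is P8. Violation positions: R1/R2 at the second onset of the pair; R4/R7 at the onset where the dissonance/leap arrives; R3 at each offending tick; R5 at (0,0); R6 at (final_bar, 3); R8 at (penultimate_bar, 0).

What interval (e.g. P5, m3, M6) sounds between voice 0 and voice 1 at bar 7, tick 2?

M3

voice 0=C3 voice 1=E3 -> M3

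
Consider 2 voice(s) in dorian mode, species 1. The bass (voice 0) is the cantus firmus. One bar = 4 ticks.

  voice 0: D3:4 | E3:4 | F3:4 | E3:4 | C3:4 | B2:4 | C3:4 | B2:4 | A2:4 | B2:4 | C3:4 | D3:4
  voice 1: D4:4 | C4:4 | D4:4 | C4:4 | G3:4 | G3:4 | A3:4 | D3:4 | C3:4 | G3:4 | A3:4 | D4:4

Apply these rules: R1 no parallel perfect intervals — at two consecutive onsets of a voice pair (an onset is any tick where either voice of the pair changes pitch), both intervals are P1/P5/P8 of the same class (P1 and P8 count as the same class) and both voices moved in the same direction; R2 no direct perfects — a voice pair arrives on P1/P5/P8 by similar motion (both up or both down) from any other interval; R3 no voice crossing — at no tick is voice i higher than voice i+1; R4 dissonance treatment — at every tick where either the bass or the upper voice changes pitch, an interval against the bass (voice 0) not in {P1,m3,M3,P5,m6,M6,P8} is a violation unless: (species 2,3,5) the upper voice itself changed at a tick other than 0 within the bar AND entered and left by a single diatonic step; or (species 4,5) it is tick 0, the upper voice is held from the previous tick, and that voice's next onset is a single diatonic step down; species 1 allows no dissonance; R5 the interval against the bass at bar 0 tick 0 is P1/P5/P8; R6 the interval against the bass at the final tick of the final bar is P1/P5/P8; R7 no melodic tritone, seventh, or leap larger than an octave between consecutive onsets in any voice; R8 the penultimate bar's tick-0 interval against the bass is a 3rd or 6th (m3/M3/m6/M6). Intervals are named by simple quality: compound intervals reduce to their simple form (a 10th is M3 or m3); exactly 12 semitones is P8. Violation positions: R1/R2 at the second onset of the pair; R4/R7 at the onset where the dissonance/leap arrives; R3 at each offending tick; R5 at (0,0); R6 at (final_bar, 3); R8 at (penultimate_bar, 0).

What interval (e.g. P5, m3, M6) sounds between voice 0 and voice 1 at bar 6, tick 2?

M6

voice 0=C3 voice 1=A3 -> M6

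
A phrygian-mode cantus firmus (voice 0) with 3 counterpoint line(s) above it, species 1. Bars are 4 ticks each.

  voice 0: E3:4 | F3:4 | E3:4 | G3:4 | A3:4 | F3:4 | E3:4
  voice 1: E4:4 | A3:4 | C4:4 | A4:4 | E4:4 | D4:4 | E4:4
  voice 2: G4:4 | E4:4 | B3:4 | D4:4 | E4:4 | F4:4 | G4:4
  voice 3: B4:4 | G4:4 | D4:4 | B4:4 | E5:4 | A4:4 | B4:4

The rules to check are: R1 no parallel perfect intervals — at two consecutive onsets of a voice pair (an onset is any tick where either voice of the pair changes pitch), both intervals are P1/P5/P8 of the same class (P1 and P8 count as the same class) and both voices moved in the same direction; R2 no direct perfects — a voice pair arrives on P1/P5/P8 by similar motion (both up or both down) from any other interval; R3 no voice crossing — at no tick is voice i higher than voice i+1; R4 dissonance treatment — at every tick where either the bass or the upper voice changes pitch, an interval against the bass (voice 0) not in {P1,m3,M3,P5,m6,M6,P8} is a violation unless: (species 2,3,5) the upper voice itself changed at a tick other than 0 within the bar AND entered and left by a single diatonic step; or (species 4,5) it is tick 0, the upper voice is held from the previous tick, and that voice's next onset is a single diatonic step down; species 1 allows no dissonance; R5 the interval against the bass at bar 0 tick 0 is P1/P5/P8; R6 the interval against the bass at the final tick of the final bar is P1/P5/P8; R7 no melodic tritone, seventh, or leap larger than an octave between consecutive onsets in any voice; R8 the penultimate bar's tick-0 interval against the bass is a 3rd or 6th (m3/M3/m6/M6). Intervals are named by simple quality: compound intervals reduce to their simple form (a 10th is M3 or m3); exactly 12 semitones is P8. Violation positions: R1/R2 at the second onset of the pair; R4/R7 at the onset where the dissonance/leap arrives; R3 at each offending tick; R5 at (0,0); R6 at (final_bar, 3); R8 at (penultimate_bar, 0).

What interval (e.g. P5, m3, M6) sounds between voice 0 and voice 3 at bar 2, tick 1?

m7

voice 0=E3 voice 3=D4 -> m7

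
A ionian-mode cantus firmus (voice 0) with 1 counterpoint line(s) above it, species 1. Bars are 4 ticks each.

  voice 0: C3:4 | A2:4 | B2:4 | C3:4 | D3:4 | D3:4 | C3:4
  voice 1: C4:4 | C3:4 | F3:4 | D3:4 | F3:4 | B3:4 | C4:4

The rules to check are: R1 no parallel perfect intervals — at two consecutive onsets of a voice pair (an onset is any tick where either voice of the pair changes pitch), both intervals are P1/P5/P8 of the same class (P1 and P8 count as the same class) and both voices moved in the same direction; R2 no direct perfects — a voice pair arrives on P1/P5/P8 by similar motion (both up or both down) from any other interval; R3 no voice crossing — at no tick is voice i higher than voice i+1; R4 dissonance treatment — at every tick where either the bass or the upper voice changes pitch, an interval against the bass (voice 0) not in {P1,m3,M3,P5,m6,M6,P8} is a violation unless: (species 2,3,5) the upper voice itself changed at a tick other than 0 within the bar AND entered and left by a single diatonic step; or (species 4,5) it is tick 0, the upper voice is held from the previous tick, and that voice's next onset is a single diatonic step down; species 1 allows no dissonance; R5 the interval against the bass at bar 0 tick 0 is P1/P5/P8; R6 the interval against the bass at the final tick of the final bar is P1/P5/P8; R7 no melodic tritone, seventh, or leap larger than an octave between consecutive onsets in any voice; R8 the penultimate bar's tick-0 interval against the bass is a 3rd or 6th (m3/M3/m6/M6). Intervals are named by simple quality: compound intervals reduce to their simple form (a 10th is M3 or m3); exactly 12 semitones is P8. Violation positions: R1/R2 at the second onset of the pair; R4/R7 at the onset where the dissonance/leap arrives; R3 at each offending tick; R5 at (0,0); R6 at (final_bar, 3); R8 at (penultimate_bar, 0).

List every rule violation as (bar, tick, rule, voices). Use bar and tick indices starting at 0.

bar 0: v0=C3 v1=C4 downbeat P8
bar 1: v0=A2 v1=C3 downbeat m3
bar 2: v0=B2 v1=F3 downbeat TT
bar 3: v0=C3 v1=D3 downbeat M2
bar 4: v0=D3 v1=F3 downbeat m3
bar 5: v0=D3 v1=B3 downbeat M6
bar 6: v0=C3 v1=C4 downbeat P8
  -> R4 @ bar 2 tick 0 v(0, 1): B2/F3 TT untreated
  -> R4 @ bar 3 tick 0 v(0, 1): C3/D3 M2 untreated
  -> R7 @ bar 5 tick 0 v(1,): F3->B3 leap 6st

(2, 0, R4, (0, 1))
(3, 0, R4, (0, 1))
(5, 0, R7, (1,))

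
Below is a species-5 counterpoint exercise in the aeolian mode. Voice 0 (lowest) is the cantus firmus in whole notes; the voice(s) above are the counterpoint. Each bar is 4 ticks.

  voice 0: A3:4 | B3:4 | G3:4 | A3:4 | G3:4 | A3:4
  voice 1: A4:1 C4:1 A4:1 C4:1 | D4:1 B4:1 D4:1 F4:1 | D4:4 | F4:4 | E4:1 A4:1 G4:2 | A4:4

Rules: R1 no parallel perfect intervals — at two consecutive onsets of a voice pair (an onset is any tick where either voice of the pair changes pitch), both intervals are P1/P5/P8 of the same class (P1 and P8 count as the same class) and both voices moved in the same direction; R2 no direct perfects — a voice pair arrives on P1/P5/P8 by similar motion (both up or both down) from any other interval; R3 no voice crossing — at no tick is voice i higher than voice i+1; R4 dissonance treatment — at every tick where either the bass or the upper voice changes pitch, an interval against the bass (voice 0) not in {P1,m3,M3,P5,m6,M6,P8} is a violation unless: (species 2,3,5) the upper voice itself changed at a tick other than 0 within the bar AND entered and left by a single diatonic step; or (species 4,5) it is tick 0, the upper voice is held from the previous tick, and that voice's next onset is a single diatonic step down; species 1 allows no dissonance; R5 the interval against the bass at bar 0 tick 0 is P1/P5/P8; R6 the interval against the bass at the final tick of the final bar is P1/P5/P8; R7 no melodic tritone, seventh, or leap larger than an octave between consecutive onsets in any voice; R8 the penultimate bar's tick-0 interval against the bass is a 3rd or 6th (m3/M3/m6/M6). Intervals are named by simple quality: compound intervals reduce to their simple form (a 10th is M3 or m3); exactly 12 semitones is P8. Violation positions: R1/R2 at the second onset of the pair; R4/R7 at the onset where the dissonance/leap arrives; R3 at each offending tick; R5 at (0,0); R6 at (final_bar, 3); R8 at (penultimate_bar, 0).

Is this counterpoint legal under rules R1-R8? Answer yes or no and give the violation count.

bar 0: v0=A3 v1=A4 (P8)
bar 1: v0=B3 v1=D4 (m3)
bar 2: v0=G3 v1=D4 (P5)
bar 3: v0=A3 v1=F4 (m6)
bar 4: v0=G3 v1=E4 (M6)
bar 5: v0=A3 v1=A4 (P8)
  R4 @ bar1.3: B3/F4 TT untreated
  R2 @ bar2.0: B3/F4 TT -> G3/D4 P5 similar
  R4 @ bar4.1: G3/A4 M2 untreated
  R1 @ bar5.0: G3/G4 P8 -> A3/A4 P8 similar

No (4 violations)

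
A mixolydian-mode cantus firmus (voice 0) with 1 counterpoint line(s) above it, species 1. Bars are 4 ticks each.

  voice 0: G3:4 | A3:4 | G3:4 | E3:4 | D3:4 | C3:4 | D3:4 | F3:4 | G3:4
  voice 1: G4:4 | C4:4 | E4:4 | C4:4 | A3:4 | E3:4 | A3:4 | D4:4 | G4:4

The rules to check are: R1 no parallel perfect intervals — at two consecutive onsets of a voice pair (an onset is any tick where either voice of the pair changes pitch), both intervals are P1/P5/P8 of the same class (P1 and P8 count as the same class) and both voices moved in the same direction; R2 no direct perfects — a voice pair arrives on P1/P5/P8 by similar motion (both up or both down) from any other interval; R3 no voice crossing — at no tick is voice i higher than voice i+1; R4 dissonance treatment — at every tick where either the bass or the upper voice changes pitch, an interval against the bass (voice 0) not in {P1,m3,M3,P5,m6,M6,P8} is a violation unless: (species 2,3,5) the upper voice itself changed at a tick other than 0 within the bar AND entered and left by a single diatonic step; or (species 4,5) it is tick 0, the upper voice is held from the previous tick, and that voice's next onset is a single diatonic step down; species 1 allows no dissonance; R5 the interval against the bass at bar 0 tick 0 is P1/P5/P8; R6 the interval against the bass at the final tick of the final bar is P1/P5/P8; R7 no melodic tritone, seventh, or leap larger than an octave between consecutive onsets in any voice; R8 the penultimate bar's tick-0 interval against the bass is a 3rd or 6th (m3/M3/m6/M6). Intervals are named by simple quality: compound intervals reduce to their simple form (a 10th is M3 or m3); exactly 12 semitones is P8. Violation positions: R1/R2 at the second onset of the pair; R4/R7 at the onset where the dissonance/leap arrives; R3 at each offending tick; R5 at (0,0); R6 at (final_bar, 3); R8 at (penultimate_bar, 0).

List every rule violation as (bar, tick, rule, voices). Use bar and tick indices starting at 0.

bar 0: v0=G3 v1=G4 downbeat P8
bar 1: v0=A3 v1=C4 downbeat m3
bar 2: v0=G3 v1=E4 downbeat M6
bar 3: v0=E3 v1=C4 downbeat m6
bar 4: v0=D3 v1=A3 downbeat P5
bar 5: v0=C3 v1=E3 downbeat M3
bar 6: v0=D3 v1=A3 downbeat P5
bar 7: v0=F3 v1=D4 downbeat M6
bar 8: v0=G3 v1=G4 downbeat P8
  -> R2 @ bar 4 tick 0 v(0, 1): E3/C4 m6 -> D3/A3 P5 similar
  -> R2 @ bar 6 tick 0 v(0, 1): C3/E3 M3 -> D3/A3 P5 similar
  -> R2 @ bar 8 tick 0 v(0, 1): F3/D4 M6 -> G3/G4 P8 similar

(4, 0, R2, (0, 1))
(6, 0, R2, (0, 1))
(8, 0, R2, (0, 1))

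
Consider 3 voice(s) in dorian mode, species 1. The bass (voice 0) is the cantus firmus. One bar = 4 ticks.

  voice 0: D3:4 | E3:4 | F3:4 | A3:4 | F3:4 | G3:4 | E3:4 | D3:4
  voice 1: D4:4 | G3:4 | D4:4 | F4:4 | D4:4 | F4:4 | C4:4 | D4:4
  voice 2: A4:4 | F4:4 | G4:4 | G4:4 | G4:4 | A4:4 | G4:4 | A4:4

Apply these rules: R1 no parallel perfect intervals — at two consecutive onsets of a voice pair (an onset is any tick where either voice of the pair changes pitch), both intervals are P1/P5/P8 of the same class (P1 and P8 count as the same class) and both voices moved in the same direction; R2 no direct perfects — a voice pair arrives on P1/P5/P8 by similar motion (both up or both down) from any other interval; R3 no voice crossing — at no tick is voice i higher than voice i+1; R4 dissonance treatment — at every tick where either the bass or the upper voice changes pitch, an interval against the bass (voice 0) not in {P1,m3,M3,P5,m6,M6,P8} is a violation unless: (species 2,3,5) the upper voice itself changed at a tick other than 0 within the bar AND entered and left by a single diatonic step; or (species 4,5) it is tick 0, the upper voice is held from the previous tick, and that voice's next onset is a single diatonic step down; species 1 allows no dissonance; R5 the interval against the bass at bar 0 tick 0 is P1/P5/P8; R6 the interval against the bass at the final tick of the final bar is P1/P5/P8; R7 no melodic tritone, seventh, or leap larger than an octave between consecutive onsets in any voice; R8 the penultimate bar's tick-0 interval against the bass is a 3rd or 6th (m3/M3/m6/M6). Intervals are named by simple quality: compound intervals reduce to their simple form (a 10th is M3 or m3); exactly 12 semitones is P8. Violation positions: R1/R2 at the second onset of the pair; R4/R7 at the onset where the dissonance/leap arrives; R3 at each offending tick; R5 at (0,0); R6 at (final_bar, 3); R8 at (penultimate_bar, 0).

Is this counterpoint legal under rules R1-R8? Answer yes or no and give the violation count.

No (8 violations)

bar 0: v0=D3 v1=D4 v2=A4 (P5)
bar 1: v0=E3 v1=G3 v2=F4 (m2)
bar 2: v0=F3 v1=D4 v2=G4 (M2)
bar 3: v0=A3 v1=F4 v2=G4 (m7)
bar 4: v0=F3 v1=D4 v2=G4 (M2)
bar 5: v0=G3 v1=F4 v2=A4 (M2)
bar 6: v0=E3 v1=C4 v2=G4 (m3)
bar 7: v0=D3 v1=D4 v2=A4 (P5)
  R4 @ bar1.0: E3/F4 m2 untreated
  R4 @ bar2.0: F3/G4 M2 untreated
  R4 @ bar3.0: A3/G4 m7 untreated
  R4 @ bar4.0: F3/G4 M2 untreated
  R4 @ bar5.0: G3/F4 m7 untreated
  R4 @ bar5.0: G3/A4 M2 untreated
  R2 @ bar6.0: F4/A4 M3 -> C4/G4 P5 similar
  R1 @ bar7.0: C4/G4 P5 -> D4/A4 P5 similar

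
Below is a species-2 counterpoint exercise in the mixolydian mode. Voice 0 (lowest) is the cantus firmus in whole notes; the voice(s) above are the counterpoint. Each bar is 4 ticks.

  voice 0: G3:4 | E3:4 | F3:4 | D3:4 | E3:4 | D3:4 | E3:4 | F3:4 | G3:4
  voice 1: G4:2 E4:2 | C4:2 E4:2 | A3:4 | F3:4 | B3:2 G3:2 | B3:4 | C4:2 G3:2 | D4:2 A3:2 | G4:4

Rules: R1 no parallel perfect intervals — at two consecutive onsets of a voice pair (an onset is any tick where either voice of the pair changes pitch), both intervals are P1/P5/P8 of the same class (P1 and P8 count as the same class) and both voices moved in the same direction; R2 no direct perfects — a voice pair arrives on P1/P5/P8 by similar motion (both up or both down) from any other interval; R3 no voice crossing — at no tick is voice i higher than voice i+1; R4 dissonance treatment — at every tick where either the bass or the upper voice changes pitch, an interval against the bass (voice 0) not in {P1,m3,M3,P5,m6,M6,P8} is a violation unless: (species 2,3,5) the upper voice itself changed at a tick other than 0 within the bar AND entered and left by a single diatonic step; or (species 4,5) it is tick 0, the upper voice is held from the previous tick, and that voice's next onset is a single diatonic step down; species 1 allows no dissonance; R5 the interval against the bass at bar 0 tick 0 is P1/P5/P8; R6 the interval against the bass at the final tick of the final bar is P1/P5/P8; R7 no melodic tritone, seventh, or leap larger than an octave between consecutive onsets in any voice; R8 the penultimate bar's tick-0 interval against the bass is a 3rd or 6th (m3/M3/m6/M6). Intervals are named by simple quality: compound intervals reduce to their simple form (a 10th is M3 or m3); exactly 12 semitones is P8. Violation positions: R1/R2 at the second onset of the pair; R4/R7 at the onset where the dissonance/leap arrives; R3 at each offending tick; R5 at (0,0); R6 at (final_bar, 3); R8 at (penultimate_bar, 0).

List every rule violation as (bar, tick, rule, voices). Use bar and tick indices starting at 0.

bar 0: v0=G3 v1=G4 downbeat P8
bar 1: v0=E3 v1=C4 downbeat m6
bar 2: v0=F3 v1=A3 downbeat M3
bar 3: v0=D3 v1=F3 downbeat m3
bar 4: v0=E3 v1=B3 downbeat P5
bar 5: v0=D3 v1=B3 downbeat M6
bar 6: v0=E3 v1=C4 downbeat m6
bar 7: v0=F3 v1=D4 downbeat M6
bar 8: v0=G3 v1=G4 downbeat P8
  -> R2 @ bar 4 tick 0 v(0, 1): D3/F3 m3 -> E3/B3 P5 similar
  -> R7 @ bar 4 tick 0 v(1,): F3->B3 leap 6st
  -> R2 @ bar 8 tick 0 v(0, 1): F3/A3 M3 -> G3/G4 P8 similar
  -> R7 @ bar 8 tick 0 v(1,): A3->G4 leap 10st

(4, 0, R2, (0, 1))
(4, 0, R7, (1,))
(8, 0, R2, (0, 1))
(8, 0, R7, (1,))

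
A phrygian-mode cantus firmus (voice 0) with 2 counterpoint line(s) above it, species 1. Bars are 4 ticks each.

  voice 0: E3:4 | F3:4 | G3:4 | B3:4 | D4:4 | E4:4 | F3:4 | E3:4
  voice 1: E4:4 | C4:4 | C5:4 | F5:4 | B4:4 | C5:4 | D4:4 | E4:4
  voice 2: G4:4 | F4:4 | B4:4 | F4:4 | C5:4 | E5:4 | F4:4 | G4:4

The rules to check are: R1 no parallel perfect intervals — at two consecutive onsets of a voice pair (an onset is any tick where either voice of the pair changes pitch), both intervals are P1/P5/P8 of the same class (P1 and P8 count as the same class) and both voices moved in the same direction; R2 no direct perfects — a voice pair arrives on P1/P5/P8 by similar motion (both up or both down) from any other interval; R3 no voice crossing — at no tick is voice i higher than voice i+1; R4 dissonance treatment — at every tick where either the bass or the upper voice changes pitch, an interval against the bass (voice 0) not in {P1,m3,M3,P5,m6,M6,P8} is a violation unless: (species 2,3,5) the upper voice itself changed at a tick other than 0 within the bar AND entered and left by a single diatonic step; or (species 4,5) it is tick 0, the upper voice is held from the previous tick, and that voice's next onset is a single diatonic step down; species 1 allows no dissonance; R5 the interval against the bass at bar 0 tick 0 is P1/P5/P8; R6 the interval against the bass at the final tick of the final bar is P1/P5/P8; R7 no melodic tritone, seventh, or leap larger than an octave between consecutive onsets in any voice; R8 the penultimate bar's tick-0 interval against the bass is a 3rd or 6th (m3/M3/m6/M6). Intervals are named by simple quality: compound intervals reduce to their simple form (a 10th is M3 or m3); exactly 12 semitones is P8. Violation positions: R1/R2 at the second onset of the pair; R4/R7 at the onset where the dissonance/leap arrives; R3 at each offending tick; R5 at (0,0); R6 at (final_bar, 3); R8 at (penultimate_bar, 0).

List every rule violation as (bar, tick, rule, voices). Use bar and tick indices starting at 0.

(0, 0, R5, (0, 2))
(2, 0, R3, (1, 2))
(2, 0, R4, (0, 1))
(2, 0, R7, (2,))
(2, 1, R3, (1, 2))
(2, 2, R3, (1, 2))
(2, 3, R3, (1, 2))
(3, 0, R3, (1, 2))
(3, 0, R4, (0, 1))
(3, 0, R4, (0, 2))
(3, 0, R7, (2,))
(3, 1, R3, (1, 2))
(3, 2, R3, (1, 2))
(3, 3, R3, (1, 2))
(4, 0, R4, (0, 2))
(4, 0, R7, (1,))
(5, 0, R2, (0, 2))
(6, 0, R1, (0, 2))
(6, 0, R7, (0,))
(6, 0, R7, (1,))
(6, 0, R7, (2,))
(6, 0, R8, (0, 2))
(7, 3, R6, (0, 2))

bar 0: v0=E3 v1=E4 v2=G4 downbeat m3
bar 1: v0=F3 v1=C4 v2=F4 downbeat P8
bar 2: v0=G3 v1=C5 v2=B4 downbeat M3
bar 3: v0=B3 v1=F5 v2=F4 downbeat TT
bar 4: v0=D4 v1=B4 v2=C5 downbeat m7
bar 5: v0=E4 v1=C5 v2=E5 downbeat P8
bar 6: v0=F3 v1=D4 v2=F4 downbeat P8
bar 7: v0=E3 v1=E4 v2=G4 downbeat m3
  -> R5 @ bar 0 tick 0 v(0, 2): opens on m3
  -> R3 @ bar 2 tick 0 v(1, 2): C5 above B4
  -> R4 @ bar 2 tick 0 v(0, 1): G3/C5 P4 untreated
  -> R7 @ bar 2 tick 0 v(2,): F4->B4 leap 6st
  -> R3 @ bar 2 tick 1 v(1, 2): C5 above B4
  -> R3 @ bar 2 tick 2 v(1, 2): C5 above B4
  -> R3 @ bar 2 tick 3 v(1, 2): C5 above B4
  -> R3 @ bar 3 tick 0 v(1, 2): F5 above F4
  -> R4 @ bar 3 tick 0 v(0, 1): B3/F5 TT untreated
  -> R4 @ bar 3 tick 0 v(0, 2): B3/F4 TT untreated
  -> R7 @ bar 3 tick 0 v(2,): B4->F4 leap 6st
  -> R3 @ bar 3 tick 1 v(1, 2): F5 above F4
  -> R3 @ bar 3 tick 2 v(1, 2): F5 above F4
  -> R3 @ bar 3 tick 3 v(1, 2): F5 above F4
  -> R4 @ bar 4 tick 0 v(0, 2): D4/C5 m7 untreated
  -> R7 @ bar 4 tick 0 v(1,): F5->B4 leap 6st
  -> R2 @ bar 5 tick 0 v(0, 2): D4/C5 m7 -> E4/E5 P8 similar
  -> R1 @ bar 6 tick 0 v(0, 2): E4/E5 P8 -> F3/F4 P8 similar
  -> R7 @ bar 6 tick 0 v(0,): E4->F3 leap 11st
  -> R7 @ bar 6 tick 0 v(1,): C5->D4 leap 10st
  -> R7 @ bar 6 tick 0 v(2,): E5->F4 leap 11st
  -> R8 @ bar 6 tick 0 v(0, 2): penult P8 not 3rd/6th
  -> R6 @ bar 7 tick 3 v(0, 2): closes on m3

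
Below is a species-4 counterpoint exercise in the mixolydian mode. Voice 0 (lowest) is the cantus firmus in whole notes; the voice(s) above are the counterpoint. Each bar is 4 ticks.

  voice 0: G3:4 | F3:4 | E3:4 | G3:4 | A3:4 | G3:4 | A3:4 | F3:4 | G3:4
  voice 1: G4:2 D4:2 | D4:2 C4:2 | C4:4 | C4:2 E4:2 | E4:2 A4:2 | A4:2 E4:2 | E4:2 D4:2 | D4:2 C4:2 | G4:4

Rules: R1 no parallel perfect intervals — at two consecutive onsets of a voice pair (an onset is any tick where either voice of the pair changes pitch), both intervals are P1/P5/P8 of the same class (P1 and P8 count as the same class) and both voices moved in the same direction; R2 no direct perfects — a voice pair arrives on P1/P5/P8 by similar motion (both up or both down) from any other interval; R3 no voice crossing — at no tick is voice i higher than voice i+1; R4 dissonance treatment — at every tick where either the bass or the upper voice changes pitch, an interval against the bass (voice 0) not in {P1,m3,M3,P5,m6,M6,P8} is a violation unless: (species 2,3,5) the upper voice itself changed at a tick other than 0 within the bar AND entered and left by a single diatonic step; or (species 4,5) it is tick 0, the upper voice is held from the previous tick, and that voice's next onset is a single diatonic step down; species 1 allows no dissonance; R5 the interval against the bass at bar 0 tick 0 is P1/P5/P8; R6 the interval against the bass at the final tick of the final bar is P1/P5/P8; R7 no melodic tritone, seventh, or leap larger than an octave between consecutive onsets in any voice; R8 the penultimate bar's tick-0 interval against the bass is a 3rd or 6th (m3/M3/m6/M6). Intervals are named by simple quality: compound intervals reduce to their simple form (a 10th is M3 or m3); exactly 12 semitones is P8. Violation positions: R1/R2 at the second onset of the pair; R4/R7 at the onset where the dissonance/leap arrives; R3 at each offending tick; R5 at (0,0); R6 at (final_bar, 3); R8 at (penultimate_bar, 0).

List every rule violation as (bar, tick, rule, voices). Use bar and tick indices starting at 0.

(3, 0, R4, (0, 1))
(5, 0, R4, (0, 1))
(6, 2, R4, (0, 1))
(8, 0, R2, (0, 1))

bar 0: v0=G3 v1=G4 downbeat P8
bar 1: v0=F3 v1=D4 downbeat M6
bar 2: v0=E3 v1=C4 downbeat m6
bar 3: v0=G3 v1=C4 downbeat P4
bar 4: v0=A3 v1=E4 downbeat P5
bar 5: v0=G3 v1=A4 downbeat M2
bar 6: v0=A3 v1=E4 downbeat P5
bar 7: v0=F3 v1=D4 downbeat M6
bar 8: v0=G3 v1=G4 downbeat P8
  -> R4 @ bar 3 tick 0 v(0, 1): G3/C4 P4 untreated
  -> R4 @ bar 5 tick 0 v(0, 1): G3/A4 M2 untreated
  -> R4 @ bar 6 tick 2 v(0, 1): A3/D4 P4 untreated
  -> R2 @ bar 8 tick 0 v(0, 1): F3/C4 P5 -> G3/G4 P8 similar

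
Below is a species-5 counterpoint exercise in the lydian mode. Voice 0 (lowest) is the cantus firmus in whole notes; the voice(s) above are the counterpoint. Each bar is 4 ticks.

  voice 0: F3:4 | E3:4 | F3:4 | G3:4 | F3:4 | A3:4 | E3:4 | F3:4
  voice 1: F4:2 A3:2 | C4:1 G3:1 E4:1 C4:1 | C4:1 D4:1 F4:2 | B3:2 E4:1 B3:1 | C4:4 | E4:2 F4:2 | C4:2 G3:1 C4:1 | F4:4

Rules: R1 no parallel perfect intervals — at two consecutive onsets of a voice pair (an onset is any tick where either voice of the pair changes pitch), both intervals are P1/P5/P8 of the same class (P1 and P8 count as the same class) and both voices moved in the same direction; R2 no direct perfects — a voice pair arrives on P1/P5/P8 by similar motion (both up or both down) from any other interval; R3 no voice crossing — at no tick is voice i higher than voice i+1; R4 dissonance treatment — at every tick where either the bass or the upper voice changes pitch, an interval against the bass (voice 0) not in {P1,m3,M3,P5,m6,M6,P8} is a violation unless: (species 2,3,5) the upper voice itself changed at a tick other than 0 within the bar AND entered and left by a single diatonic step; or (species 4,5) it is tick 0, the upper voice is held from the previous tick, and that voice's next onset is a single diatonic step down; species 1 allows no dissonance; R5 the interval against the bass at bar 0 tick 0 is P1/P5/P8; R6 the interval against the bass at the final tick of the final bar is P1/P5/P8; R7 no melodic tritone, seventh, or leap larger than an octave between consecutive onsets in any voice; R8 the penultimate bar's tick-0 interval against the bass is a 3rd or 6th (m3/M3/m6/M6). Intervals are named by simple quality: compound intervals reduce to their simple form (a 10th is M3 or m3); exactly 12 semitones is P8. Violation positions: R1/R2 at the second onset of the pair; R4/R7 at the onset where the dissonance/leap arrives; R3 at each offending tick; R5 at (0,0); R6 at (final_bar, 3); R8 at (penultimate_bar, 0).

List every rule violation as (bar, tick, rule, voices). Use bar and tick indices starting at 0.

(3, 0, R7, (1,))
(5, 0, R1, (0, 1))
(7, 0, R2, (0, 1))

bar 0: v0=F3 v1=F4 downbeat P8
bar 1: v0=E3 v1=C4 downbeat m6
bar 2: v0=F3 v1=C4 downbeat P5
bar 3: v0=G3 v1=B3 downbeat M3
bar 4: v0=F3 v1=C4 downbeat P5
bar 5: v0=A3 v1=E4 downbeat P5
bar 6: v0=E3 v1=C4 downbeat m6
bar 7: v0=F3 v1=F4 downbeat P8
  -> R7 @ bar 3 tick 0 v(1,): F4->B3 leap 6st
  -> R1 @ bar 5 tick 0 v(0, 1): F3/C4 P5 -> A3/E4 P5 similar
  -> R2 @ bar 7 tick 0 v(0, 1): E3/C4 m6 -> F3/F4 P8 similar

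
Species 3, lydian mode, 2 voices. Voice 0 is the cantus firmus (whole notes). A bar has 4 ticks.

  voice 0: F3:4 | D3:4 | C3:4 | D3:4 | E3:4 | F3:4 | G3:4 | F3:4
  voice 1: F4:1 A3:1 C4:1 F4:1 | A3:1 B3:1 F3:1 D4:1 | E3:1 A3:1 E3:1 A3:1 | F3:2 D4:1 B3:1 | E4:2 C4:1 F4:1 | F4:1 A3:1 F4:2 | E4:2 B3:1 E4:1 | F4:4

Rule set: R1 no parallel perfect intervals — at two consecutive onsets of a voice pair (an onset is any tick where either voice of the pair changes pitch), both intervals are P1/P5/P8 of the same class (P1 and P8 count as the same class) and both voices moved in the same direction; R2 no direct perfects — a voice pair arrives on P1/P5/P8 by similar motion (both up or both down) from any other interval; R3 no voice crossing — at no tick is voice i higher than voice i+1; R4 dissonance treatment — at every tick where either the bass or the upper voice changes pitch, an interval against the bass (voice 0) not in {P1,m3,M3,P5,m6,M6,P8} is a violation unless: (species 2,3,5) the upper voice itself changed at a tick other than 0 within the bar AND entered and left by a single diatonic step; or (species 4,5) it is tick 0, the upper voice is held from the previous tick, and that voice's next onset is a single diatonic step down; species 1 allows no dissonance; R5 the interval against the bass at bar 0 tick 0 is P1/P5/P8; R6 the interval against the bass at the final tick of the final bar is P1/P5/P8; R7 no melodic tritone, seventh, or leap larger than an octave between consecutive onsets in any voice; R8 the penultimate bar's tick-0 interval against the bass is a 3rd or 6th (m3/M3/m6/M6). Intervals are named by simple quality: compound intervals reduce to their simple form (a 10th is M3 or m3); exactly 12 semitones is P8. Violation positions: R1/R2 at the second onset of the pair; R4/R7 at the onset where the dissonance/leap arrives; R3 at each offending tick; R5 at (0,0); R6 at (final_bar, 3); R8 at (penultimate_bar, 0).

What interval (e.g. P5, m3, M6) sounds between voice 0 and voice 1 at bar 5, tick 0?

voice 0=F3 voice 1=F4 -> P8

P8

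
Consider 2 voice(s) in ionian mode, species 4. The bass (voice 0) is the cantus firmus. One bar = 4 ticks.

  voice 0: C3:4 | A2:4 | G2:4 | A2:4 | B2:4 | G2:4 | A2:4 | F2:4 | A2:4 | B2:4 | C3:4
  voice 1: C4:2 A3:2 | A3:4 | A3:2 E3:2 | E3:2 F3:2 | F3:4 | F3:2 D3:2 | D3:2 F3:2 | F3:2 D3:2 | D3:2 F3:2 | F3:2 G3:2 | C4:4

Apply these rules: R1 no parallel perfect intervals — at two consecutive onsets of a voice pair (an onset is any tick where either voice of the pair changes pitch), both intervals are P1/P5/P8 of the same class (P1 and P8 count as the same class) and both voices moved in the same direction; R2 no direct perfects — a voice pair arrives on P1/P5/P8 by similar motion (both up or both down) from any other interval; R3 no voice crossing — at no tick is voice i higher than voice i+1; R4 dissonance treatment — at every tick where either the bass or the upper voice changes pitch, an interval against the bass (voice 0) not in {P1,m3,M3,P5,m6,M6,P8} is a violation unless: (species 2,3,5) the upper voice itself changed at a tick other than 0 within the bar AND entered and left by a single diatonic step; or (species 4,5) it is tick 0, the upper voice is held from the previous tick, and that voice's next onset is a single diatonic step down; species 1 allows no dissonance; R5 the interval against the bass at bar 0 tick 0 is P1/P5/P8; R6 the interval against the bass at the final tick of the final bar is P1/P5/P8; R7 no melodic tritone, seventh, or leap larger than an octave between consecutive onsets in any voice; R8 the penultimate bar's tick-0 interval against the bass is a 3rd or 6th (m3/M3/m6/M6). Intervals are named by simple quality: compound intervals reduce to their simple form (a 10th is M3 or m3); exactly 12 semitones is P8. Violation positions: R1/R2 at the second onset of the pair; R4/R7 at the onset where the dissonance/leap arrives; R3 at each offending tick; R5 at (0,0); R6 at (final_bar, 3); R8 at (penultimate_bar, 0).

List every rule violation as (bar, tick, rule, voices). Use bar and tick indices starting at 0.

bar 0: v0=C3 v1=C4 downbeat P8
bar 1: v0=A2 v1=A3 downbeat P8
bar 2: v0=G2 v1=A3 downbeat M2
bar 3: v0=A2 v1=E3 downbeat P5
bar 4: v0=B2 v1=F3 downbeat TT
bar 5: v0=G2 v1=F3 downbeat m7
bar 6: v0=A2 v1=D3 downbeat P4
bar 7: v0=F2 v1=F3 downbeat P8
bar 8: v0=A2 v1=D3 downbeat P4
bar 9: v0=B2 v1=F3 downbeat TT
bar 10: v0=C3 v1=C4 downbeat P8
  -> R4 @ bar 2 tick 0 v(0, 1): G2/A3 M2 untreated
  -> R4 @ bar 4 tick 0 v(0, 1): B2/F3 TT untreated
  -> R4 @ bar 5 tick 0 v(0, 1): G2/F3 m7 untreated
  -> R4 @ bar 6 tick 0 v(0, 1): A2/D3 P4 untreated
  -> R4 @ bar 8 tick 0 v(0, 1): A2/D3 P4 untreated
  -> R4 @ bar 9 tick 0 v(0, 1): B2/F3 TT untreated
  -> R8 @ bar 9 tick 0 v(0, 1): penult TT not 3rd/6th
  -> R2 @ bar 10 tick 0 v(0, 1): B2/G3 m6 -> C3/C4 P8 similar

(2, 0, R4, (0, 1))
(4, 0, R4, (0, 1))
(5, 0, R4, (0, 1))
(6, 0, R4, (0, 1))
(8, 0, R4, (0, 1))
(9, 0, R4, (0, 1))
(9, 0, R8, (0, 1))
(10, 0, R2, (0, 1))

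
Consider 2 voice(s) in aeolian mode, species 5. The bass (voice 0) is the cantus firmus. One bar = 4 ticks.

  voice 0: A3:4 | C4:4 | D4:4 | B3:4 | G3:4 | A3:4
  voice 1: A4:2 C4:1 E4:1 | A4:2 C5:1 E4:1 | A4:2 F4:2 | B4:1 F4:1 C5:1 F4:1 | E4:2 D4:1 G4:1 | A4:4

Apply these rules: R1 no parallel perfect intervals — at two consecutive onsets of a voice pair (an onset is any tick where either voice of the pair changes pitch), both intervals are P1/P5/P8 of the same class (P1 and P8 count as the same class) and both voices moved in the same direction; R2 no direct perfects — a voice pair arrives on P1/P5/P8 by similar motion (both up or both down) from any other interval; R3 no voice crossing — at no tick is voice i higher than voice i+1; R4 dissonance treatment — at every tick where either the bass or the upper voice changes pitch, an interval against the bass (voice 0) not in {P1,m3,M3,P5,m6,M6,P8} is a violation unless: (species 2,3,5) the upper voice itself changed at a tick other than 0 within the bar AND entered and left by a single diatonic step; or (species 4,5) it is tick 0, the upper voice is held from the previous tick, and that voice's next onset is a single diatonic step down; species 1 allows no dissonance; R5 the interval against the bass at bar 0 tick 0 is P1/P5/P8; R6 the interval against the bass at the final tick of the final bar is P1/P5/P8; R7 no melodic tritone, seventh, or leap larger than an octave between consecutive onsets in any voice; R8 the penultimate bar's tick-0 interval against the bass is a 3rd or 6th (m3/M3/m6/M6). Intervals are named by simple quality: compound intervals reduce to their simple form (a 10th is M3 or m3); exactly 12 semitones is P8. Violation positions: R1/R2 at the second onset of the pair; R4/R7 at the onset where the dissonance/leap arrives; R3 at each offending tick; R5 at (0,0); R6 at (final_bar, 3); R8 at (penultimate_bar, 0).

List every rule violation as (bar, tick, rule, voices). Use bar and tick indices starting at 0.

bar 0: v0=A3 v1=A4 downbeat P8
bar 1: v0=C4 v1=A4 downbeat M6
bar 2: v0=D4 v1=A4 downbeat P5
bar 3: v0=B3 v1=B4 downbeat P8
bar 4: v0=G3 v1=E4 downbeat M6
bar 5: v0=A3 v1=A4 downbeat P8
  -> R2 @ bar 2 tick 0 v(0, 1): C4/E4 M3 -> D4/A4 P5 similar
  -> R7 @ bar 3 tick 0 v(1,): F4->B4 leap 6st
  -> R4 @ bar 3 tick 1 v(0, 1): B3/F4 TT untreated
  -> R7 @ bar 3 tick 1 v(1,): B4->F4 leap 6st
  -> R4 @ bar 3 tick 2 v(0, 1): B3/C5 m2 untreated
  -> R4 @ bar 3 tick 3 v(0, 1): B3/F4 TT untreated
  -> R1 @ bar 5 tick 0 v(0, 1): G3/G4 P8 -> A3/A4 P8 similar

(2, 0, R2, (0, 1))
(3, 0, R7, (1,))
(3, 1, R4, (0, 1))
(3, 1, R7, (1,))
(3, 2, R4, (0, 1))
(3, 3, R4, (0, 1))
(5, 0, R1, (0, 1))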